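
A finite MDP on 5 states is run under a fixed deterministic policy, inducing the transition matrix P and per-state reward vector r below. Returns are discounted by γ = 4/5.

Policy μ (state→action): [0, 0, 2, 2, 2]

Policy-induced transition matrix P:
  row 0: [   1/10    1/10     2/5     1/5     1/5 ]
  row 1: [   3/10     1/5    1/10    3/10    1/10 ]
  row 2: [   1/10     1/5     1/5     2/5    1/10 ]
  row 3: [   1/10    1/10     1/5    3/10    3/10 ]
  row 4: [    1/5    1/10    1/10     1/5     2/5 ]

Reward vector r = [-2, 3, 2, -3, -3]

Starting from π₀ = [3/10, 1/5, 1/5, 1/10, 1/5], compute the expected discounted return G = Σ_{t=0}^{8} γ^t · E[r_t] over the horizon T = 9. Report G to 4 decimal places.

G = -3.9501

t=0: π = [0.3000, 0.2000, 0.2000, 0.1000, 0.2000], E[r] = -0.5000, γ^t·E[r] = -0.500000, running G = -0.500000
t=1: π = [0.1600, 0.1400, 0.2200, 0.2700, 0.2100], E[r] = -0.9000, γ^t·E[r] = -0.720000, running G = -1.220000
t=2: π = [0.1490, 0.1360, 0.1970, 0.2850, 0.2330], E[r] = -1.0500, γ^t·E[r] = -0.672000, running G = -1.892000
t=3: π = [0.1505, 0.1333, 0.1929, 0.2815, 0.2418], E[r] = -1.0852, γ^t·E[r] = -0.555622, running G = -2.447622
t=4: π = [0.1508, 0.1326, 0.1926, 0.2801, 0.2439], E[r] = -1.0905, γ^t·E[r] = -0.446665, running G = -2.894287
t=5: π = [0.1509, 0.1325, 0.1925, 0.2798, 0.2443], E[r] = -1.0914, γ^t·E[r] = -0.357622, running G = -3.251909
t=6: π = [0.1509, 0.1325, 0.1925, 0.2797, 0.2443], E[r] = -1.0915, γ^t·E[r] = -0.286137, running G = -3.538046
t=7: π = [0.1509, 0.1325, 0.1925, 0.2797, 0.2443], E[r] = -1.0915, γ^t·E[r] = -0.228914, running G = -3.766960
t=8: π = [0.1509, 0.1325, 0.1925, 0.2797, 0.2443], E[r] = -1.0915, γ^t·E[r] = -0.183132, running G = -3.950092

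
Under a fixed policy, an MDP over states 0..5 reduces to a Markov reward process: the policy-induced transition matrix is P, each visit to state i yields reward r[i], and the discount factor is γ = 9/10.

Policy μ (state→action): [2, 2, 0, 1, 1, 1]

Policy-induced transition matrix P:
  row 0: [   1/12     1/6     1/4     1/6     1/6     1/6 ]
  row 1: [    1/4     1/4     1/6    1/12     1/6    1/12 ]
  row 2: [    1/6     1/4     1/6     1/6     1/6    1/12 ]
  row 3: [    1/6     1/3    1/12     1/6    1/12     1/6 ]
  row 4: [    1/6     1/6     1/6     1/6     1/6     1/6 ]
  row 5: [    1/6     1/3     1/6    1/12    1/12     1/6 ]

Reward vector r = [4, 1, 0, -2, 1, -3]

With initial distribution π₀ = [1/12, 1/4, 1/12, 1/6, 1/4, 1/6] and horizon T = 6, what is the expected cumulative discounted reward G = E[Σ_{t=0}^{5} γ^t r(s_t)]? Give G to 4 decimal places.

t=0: π = [0.0833, 0.2500, 0.0833, 0.1667, 0.2500, 0.1667], E[r] = 0.0000, γ^t·E[r] = 0.000000, running G = 0.000000
t=1: π = [0.1806, 0.2500, 0.1597, 0.1319, 0.1389, 0.1389], E[r] = 0.4306, γ^t·E[r] = 0.387500, running G = 0.387500
t=2: π = [0.1725, 0.2459, 0.1707, 0.1343, 0.1441, 0.1325], E[r] = 0.4138, γ^t·E[r] = 0.335156, running G = 0.722656
t=3: π = [0.1728, 0.2459, 0.1698, 0.1351, 0.1444, 0.1319], E[r] = 0.4154, γ^t·E[r] = 0.302801, running G = 1.025457
t=4: π = [0.1728, 0.2458, 0.1698, 0.1352, 0.1444, 0.1320], E[r] = 0.4148, γ^t·E[r] = 0.272157, running G = 1.297614
t=5: π = [0.1728, 0.2458, 0.1698, 0.1352, 0.1444, 0.1320], E[r] = 0.4148, γ^t·E[r] = 0.244938, running G = 1.542552

G = 1.5426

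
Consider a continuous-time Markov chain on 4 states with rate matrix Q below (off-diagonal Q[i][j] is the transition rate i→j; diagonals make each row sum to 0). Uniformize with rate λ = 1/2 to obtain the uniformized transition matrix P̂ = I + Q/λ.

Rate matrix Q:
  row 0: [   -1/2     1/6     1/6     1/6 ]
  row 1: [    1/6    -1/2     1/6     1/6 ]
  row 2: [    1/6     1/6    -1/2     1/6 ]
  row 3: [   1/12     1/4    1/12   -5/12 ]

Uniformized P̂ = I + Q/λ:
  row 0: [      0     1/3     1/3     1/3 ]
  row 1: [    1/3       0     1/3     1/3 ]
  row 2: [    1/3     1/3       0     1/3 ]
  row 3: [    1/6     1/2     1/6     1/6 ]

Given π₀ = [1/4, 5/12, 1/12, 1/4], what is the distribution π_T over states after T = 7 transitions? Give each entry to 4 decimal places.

t=0: π = [0.2500, 0.4167, 0.0833, 0.2500]
t=1: π = [0.2083, 0.2361, 0.2639, 0.2917]
t=2: π = [0.2153, 0.3032, 0.1968, 0.2847]
t=3: π = [0.2141, 0.2797, 0.2203, 0.2859]
t=4: π = [0.2143, 0.2877, 0.2123, 0.2857]
t=5: π = [0.2143, 0.2850, 0.2150, 0.2857]
t=6: π = [0.2143, 0.2859, 0.2141, 0.2857]
t=7: π = [0.2143, 0.2856, 0.2144, 0.2857]

π = [0.2143, 0.2856, 0.2144, 0.2857]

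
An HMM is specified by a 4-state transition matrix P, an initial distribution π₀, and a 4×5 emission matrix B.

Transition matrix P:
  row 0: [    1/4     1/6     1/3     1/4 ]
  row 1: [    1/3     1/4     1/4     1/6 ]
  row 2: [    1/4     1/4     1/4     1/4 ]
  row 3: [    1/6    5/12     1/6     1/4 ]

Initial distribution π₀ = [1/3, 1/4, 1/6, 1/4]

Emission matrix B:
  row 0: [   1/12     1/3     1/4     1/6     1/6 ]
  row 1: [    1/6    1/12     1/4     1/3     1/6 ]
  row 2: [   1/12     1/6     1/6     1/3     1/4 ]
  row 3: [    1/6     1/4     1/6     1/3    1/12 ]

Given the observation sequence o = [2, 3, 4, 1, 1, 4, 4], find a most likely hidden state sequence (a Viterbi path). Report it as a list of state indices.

t=0: δ = [8.333e-02, 6.250e-02, 2.778e-02, 4.167e-02]  (obs o_0=2)
t=1: δ = [3.472e-03, 5.787e-03, 9.259e-03, 6.944e-03]  ψ = [0, 3, 0, 0]  (obs o_1=3)
t=2: δ = [3.858e-04, 4.823e-04, 5.787e-04, 1.929e-04]  ψ = [2, 3, 2, 2]  (obs o_2=4)
t=3: δ = [5.358e-05, 1.206e-05, 2.411e-05, 3.617e-05]  ψ = [1, 2, 2, 2]  (obs o_3=1)
t=4: δ = [4.465e-06, 1.256e-06, 2.977e-06, 3.349e-06]  ψ = [0, 3, 0, 0]  (obs o_4=1)
t=5: δ = [1.861e-07, 2.326e-07, 3.721e-07, 9.303e-08]  ψ = [0, 3, 0, 0]  (obs o_5=4)
t=6: δ = [1.550e-08, 1.550e-08, 2.326e-08, 7.752e-09]  ψ = [2, 2, 2, 2]  (obs o_6=4)
backtrack: best end state = 2; path = [0, 3, 1, 0, 0, 2, 2]

path = [0, 3, 1, 0, 0, 2, 2]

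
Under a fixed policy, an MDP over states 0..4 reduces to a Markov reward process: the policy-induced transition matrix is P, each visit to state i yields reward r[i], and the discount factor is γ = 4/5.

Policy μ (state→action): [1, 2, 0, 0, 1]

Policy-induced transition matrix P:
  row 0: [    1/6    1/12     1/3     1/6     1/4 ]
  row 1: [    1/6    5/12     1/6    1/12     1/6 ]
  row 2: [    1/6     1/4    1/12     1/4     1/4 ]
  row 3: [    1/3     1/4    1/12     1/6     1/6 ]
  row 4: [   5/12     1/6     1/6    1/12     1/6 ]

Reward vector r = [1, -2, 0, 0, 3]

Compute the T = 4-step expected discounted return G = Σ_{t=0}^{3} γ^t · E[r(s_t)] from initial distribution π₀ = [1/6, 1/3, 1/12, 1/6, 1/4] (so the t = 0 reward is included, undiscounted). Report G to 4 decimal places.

t=0: π = [0.1667, 0.3333, 0.0833, 0.1667, 0.2500], E[r] = 0.2500, γ^t·E[r] = 0.250000, running G = 0.250000
t=1: π = [0.2569, 0.2569, 0.1736, 0.1250, 0.1875], E[r] = 0.3056, γ^t·E[r] = 0.244444, running G = 0.494444
t=2: π = [0.2344, 0.2344, 0.1846, 0.1441, 0.2025], E[r] = 0.3733, γ^t·E[r] = 0.238889, running G = 0.733333
t=3: π = [0.2413, 0.2331, 0.1783, 0.1456, 0.2016], E[r] = 0.3798, γ^t·E[r] = 0.194469, running G = 0.927802

G = 0.9278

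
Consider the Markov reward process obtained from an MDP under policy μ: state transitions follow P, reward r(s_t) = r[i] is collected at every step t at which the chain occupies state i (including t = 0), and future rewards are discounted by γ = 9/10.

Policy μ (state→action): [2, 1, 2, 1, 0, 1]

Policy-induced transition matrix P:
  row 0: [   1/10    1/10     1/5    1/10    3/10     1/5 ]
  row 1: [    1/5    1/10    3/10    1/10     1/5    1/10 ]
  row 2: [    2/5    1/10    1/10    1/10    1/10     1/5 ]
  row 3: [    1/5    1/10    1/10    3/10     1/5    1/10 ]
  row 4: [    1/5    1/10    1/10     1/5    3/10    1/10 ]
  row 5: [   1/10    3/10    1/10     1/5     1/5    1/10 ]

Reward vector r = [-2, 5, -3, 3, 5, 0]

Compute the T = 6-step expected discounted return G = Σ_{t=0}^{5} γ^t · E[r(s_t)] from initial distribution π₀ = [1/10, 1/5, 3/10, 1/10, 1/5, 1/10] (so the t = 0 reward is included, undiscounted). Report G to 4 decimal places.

G = 6.2596

t=0: π = [0.1000, 0.2000, 0.3000, 0.1000, 0.2000, 0.1000], E[r] = 1.2000, γ^t·E[r] = 1.200000, running G = 1.200000
t=1: π = [0.2400, 0.1200, 0.1500, 0.1500, 0.2000, 0.1400], E[r] = 1.1200, γ^t·E[r] = 1.008000, running G = 2.208000
t=2: π = [0.1920, 0.1280, 0.1480, 0.1640, 0.2290, 0.1390], E[r] = 1.4490, γ^t·E[r] = 1.173690, running G = 3.381690
t=3: π = [0.1965, 0.1278, 0.1448, 0.1696, 0.2273, 0.1340], E[r] = 1.4569, γ^t·E[r] = 1.062080, running G = 4.443770
t=4: π = [0.1959, 0.1268, 0.1452, 0.1701, 0.2279, 0.1341], E[r] = 1.4562, γ^t·E[r] = 0.955413, running G = 5.399183
t=5: π = [0.1960, 0.1268, 0.1450, 0.1702, 0.2279, 0.1341], E[r] = 1.4571, γ^t·E[r] = 0.860427, running G = 6.259610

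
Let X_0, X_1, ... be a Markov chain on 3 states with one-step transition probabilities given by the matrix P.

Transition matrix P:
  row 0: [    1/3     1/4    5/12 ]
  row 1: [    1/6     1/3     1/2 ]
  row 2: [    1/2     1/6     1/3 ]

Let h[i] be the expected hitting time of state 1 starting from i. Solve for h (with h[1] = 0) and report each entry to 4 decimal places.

First-step conditioning: h[1] = 0; for i ≠ 1, h[i] = 1 + Σ_k P[i][k]·h[k].
  h[0] = 1 + 1/3·h[0] + 5/12·h[2]
  h[2] = 1 + 1/2·h[0] + 1/3·h[2]
Solving the 2×2 linear system over states ≠ 1 gives exactly h = [78/17, 0, 84/17] (h[1] = 0 is the target).

h = [4.5882, 0.0000, 4.9412]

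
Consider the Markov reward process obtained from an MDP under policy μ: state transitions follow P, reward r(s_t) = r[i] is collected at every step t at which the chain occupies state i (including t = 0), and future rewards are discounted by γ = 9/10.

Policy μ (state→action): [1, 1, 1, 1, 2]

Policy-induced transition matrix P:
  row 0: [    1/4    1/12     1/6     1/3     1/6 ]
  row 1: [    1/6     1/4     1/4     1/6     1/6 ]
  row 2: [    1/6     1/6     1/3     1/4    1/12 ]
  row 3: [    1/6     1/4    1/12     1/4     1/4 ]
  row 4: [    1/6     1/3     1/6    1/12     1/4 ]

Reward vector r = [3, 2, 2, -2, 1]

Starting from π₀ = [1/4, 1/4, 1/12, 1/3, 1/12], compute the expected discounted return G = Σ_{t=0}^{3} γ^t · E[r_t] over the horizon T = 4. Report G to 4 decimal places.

t=0: π = [0.2500, 0.2500, 0.0833, 0.3333, 0.0833], E[r] = 0.8333, γ^t·E[r] = 0.833333, running G = 0.833333
t=1: π = [0.1875, 0.2083, 0.1736, 0.2361, 0.1944], E[r] = 1.0486, γ^t·E[r] = 0.943750, running G = 1.777083
t=2: π = [0.1823, 0.2205, 0.1933, 0.2159, 0.1881], E[r] = 1.1308, γ^t·E[r] = 0.915938, running G = 2.693021
t=3: π = [0.1819, 0.2192, 0.1993, 0.2155, 0.1842], E[r] = 1.1358, γ^t·E[r] = 0.827965, running G = 3.520986

G = 3.5210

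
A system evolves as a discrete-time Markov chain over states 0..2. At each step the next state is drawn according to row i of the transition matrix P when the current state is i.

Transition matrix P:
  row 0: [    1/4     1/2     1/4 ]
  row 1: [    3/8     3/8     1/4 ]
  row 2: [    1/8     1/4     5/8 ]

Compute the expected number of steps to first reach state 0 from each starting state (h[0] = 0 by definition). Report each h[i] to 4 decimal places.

h = [0.0000, 3.6364, 5.0909]

First-step conditioning: h[0] = 0; for i ≠ 0, h[i] = 1 + Σ_k P[i][k]·h[k].
  h[1] = 1 + 3/8·h[1] + 1/4·h[2]
  h[2] = 1 + 1/4·h[1] + 5/8·h[2]
Solving the 2×2 linear system over states ≠ 0 gives exactly h = [0, 40/11, 56/11] (h[0] = 0 is the target).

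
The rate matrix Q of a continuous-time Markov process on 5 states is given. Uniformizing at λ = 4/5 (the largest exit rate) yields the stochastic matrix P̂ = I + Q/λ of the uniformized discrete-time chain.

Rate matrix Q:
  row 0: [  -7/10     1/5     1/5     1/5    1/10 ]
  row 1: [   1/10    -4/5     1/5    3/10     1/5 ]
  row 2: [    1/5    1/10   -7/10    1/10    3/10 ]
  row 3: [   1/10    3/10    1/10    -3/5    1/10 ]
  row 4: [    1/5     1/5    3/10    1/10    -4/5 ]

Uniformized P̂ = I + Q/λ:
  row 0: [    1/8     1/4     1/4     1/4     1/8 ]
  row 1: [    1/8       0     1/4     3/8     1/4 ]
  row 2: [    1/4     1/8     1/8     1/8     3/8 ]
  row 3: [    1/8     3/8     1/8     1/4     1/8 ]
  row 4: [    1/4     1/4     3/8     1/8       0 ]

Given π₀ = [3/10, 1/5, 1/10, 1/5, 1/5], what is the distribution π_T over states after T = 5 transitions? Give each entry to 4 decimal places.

t=0: π = [0.3000, 0.2000, 0.1000, 0.2000, 0.2000]
t=1: π = [0.1625, 0.2125, 0.2375, 0.2375, 0.1500]
t=2: π = [0.1734, 0.1969, 0.2094, 0.2281, 0.1922]
t=3: π = [0.1752, 0.2031, 0.2193, 0.2244, 0.1779]
t=4: π = [0.1747, 0.1999, 0.2168, 0.2257, 0.1830]
t=5: π = [0.1750, 0.2012, 0.2176, 0.2250, 0.1813]

π = [0.1750, 0.2012, 0.2176, 0.2250, 0.1813]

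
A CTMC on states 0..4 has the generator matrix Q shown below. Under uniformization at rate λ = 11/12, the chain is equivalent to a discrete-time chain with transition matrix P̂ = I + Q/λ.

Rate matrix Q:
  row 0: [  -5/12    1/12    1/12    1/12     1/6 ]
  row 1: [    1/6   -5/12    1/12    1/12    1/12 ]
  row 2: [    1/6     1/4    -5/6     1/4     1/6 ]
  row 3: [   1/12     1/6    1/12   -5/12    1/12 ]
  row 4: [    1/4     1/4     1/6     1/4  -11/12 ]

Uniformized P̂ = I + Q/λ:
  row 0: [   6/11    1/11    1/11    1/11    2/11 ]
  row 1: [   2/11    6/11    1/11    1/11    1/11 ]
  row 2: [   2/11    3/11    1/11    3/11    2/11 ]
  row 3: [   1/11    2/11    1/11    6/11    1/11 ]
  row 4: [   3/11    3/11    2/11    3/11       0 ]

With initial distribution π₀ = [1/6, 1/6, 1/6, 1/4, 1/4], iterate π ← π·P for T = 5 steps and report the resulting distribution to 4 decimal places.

π = [0.2664, 0.2787, 0.1012, 0.2399, 0.1138]

t=0: π = [0.1667, 0.1667, 0.1667, 0.2500, 0.2500]
t=1: π = [0.2424, 0.2652, 0.1136, 0.2803, 0.0985]
t=2: π = [0.2534, 0.2755, 0.0999, 0.2569, 0.1143]
t=3: π = [0.2610, 0.2784, 0.1013, 0.2466, 0.1126]
t=4: π = [0.2646, 0.2788, 0.1011, 0.2419, 0.1136]
t=5: π = [0.2664, 0.2787, 0.1012, 0.2399, 0.1138]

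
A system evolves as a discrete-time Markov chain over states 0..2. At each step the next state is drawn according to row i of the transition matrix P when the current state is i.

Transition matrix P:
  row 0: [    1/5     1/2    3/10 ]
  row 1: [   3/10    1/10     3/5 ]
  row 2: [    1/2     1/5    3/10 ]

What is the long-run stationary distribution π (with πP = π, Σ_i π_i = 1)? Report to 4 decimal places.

π = [0.3423, 0.2752, 0.3826]

Balance equations π_j = Σ_i π_i·P[i][j]:
  π_0 = 1/5·π_0 + 3/10·π_1 + 1/2·π_2
  π_1 = 1/2·π_0 + 1/10·π_1 + 1/5·π_2
  normalize: π_0 + π_1 + π_2 = 1
Solving the linear system gives exactly π = [51/149, 41/149, 57/149].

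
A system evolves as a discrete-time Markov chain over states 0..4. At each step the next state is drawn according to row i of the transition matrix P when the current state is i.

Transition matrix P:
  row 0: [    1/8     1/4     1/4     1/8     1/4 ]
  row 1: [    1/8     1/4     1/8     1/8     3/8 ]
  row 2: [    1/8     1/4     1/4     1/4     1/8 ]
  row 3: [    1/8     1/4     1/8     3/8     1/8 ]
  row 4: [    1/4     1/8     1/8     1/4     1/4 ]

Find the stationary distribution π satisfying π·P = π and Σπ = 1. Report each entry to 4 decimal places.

Balance equations π_j = Σ_i π_i·P[i][j]:
  π_0 = 1/8·π_0 + 1/8·π_1 + 1/8·π_2 + 1/8·π_3 + 1/4·π_4
  π_1 = 1/4·π_0 + 1/4·π_1 + 1/4·π_2 + 1/4·π_3 + 1/8·π_4
  π_2 = 1/4·π_0 + 1/8·π_1 + 1/4·π_2 + 1/8·π_3 + 1/8·π_4
  π_3 = 1/8·π_0 + 1/8·π_1 + 1/4·π_2 + 3/8·π_3 + 1/4·π_4
  normalize: π_0 + π_1 + π_2 + π_3 + π_4 = 1
Solving the linear system gives exactly π = [35/228, 101/456, 263/1596, 13/56, 13/57].

π = [0.1535, 0.2215, 0.1648, 0.2321, 0.2281]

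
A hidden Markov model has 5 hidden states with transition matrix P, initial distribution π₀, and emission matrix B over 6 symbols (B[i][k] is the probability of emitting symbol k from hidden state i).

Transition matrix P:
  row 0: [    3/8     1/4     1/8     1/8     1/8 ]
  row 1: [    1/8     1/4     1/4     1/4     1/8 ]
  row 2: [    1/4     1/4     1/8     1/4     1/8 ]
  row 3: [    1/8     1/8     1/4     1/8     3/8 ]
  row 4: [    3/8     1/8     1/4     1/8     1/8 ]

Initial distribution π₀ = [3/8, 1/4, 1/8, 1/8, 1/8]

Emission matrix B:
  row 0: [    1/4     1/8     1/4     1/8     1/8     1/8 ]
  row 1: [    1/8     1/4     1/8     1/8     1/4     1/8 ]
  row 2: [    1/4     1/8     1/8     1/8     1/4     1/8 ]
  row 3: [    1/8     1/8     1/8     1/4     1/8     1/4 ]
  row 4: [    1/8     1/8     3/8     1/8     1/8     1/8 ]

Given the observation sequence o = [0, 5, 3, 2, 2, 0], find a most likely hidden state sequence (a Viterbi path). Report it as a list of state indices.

path = [0, 1, 3, 4, 0, 0]

t=0: δ = [9.375e-02, 3.125e-02, 3.125e-02, 1.562e-02, 1.562e-02]  (obs o_0=0)
t=1: δ = [4.395e-03, 2.930e-03, 1.465e-03, 2.930e-03, 1.465e-03]  ψ = [0, 0, 0, 0, 0]  (obs o_1=5)
t=2: δ = [2.060e-04, 1.373e-04, 9.155e-05, 1.831e-04, 1.373e-04]  ψ = [0, 0, 1, 1, 3]  (obs o_2=3)
t=3: δ = [1.931e-05, 6.437e-06, 5.722e-06, 4.292e-06, 2.575e-05]  ψ = [0, 0, 3, 1, 3]  (obs o_3=2)
t=4: δ = [2.414e-06, 6.035e-07, 8.047e-07, 4.023e-07, 1.207e-06]  ψ = [4, 0, 4, 4, 4]  (obs o_4=2)
t=5: δ = [2.263e-07, 7.544e-08, 7.544e-08, 3.772e-08, 3.772e-08]  ψ = [0, 0, 0, 0, 0]  (obs o_5=0)
backtrack: best end state = 0; path = [0, 1, 3, 4, 0, 0]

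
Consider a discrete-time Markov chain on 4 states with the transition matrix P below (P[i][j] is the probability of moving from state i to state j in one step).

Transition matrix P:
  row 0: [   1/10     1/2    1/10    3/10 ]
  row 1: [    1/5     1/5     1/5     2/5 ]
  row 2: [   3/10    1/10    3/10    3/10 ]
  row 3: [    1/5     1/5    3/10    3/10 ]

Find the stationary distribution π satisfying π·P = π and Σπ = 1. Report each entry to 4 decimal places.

Balance equations π_j = Σ_i π_i·P[i][j]:
  π_0 = 1/10·π_0 + 1/5·π_1 + 3/10·π_2 + 1/5·π_3
  π_1 = 1/2·π_0 + 1/5·π_1 + 1/10·π_2 + 1/5·π_3
  π_2 = 1/10·π_0 + 1/5·π_1 + 3/10·π_2 + 3/10·π_3
  normalize: π_0 + π_1 + π_2 + π_3 = 1
Solving the linear system gives exactly π = [113/556, 33/139, 131/556, 45/139].

π = [0.2032, 0.2374, 0.2356, 0.3237]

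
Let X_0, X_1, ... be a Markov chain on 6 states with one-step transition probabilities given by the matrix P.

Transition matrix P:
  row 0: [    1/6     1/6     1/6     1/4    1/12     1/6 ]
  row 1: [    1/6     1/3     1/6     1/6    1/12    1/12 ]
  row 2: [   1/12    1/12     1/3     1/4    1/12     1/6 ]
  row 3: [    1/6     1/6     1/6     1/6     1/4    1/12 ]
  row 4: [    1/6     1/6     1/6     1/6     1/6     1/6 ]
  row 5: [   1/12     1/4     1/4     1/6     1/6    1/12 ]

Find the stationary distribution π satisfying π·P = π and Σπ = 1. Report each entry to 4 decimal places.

π = [0.1386, 0.1912, 0.2124, 0.1959, 0.1378, 0.1241]

Balance equations π_j = Σ_i π_i·P[i][j]:
  π_0 = 1/6·π_0 + 1/6·π_1 + 1/12·π_2 + 1/6·π_3 + 1/6·π_4 + 1/12·π_5
  π_1 = 1/6·π_0 + 1/3·π_1 + 1/12·π_2 + 1/6·π_3 + 1/6·π_4 + 1/4·π_5
  π_2 = 1/6·π_0 + 1/6·π_1 + 1/3·π_2 + 1/6·π_3 + 1/6·π_4 + 1/4·π_5
  π_3 = 1/4·π_0 + 1/6·π_1 + 1/4·π_2 + 1/6·π_3 + 1/6·π_4 + 1/6·π_5
  π_4 = 1/12·π_0 + 1/12·π_1 + 1/12·π_2 + 1/4·π_3 + 1/6·π_4 + 1/6·π_5
  normalize: π_0 + π_1 + π_2 + π_3 + π_4 + π_5 = 1
Solving the linear system gives exactly π = [13066/94253, 18018/94253, 20020/94253, 18466/94253, 12989/94253, 11694/94253].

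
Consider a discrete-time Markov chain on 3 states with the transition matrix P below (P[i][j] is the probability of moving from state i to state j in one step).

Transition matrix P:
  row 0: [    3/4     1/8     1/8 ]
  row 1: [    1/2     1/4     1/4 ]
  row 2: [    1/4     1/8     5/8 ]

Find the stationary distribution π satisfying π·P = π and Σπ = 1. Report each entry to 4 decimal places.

π = [0.5714, 0.1429, 0.2857]

Balance equations π_j = Σ_i π_i·P[i][j]:
  π_0 = 3/4·π_0 + 1/2·π_1 + 1/4·π_2
  π_1 = 1/8·π_0 + 1/4·π_1 + 1/8·π_2
  normalize: π_0 + π_1 + π_2 = 1
Solving the linear system gives exactly π = [4/7, 1/7, 2/7].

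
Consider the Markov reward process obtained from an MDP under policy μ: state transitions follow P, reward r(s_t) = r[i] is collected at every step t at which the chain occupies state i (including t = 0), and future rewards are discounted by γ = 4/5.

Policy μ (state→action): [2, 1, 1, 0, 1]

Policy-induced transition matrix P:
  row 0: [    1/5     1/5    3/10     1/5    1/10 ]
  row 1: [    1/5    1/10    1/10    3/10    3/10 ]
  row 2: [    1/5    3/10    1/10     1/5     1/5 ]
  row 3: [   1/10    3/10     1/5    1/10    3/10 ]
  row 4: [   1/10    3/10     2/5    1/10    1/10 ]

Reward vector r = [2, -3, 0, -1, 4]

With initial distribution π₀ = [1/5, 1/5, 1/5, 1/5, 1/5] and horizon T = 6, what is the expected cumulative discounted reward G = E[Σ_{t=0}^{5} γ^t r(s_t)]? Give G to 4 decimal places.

t=0: π = [0.2000, 0.2000, 0.2000, 0.2000, 0.2000], E[r] = 0.4000, γ^t·E[r] = 0.400000, running G = 0.400000
t=1: π = [0.1600, 0.2400, 0.2200, 0.1800, 0.2000], E[r] = 0.2200, γ^t·E[r] = 0.176000, running G = 0.576000
t=2: π = [0.1620, 0.2360, 0.2100, 0.1860, 0.2060], E[r] = 0.2540, γ^t·E[r] = 0.162560, running G = 0.738560
t=3: π = [0.1608, 0.2366, 0.2128, 0.1844, 0.2054], E[r] = 0.2490, γ^t·E[r] = 0.127488, running G = 0.866048
t=4: π = [0.1610, 0.2366, 0.2122, 0.1847, 0.2055], E[r] = 0.2495, γ^t·E[r] = 0.102187, running G = 0.968235
t=5: π = [0.1610, 0.2366, 0.2123, 0.1846, 0.2055], E[r] = 0.2495, γ^t·E[r] = 0.081757, running G = 1.049992

G = 1.0500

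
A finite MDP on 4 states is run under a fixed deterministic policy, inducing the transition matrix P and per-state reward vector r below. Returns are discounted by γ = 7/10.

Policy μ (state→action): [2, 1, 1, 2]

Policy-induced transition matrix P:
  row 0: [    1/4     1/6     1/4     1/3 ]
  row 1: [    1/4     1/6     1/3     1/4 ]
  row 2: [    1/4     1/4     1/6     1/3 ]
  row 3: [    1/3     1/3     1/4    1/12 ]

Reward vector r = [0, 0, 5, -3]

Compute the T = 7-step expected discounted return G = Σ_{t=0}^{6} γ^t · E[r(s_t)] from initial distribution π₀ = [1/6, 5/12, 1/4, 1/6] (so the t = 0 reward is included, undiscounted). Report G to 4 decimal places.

t=0: π = [0.1667, 0.4167, 0.2500, 0.1667], E[r] = 0.7500, γ^t·E[r] = 0.750000, running G = 0.750000
t=1: π = [0.2639, 0.2153, 0.2639, 0.2569], E[r] = 0.5486, γ^t·E[r] = 0.384028, running G = 1.134028
t=2: π = [0.2714, 0.2315, 0.2459, 0.2512], E[r] = 0.4763, γ^t·E[r] = 0.233374, running G = 1.367402
t=3: π = [0.2709, 0.2290, 0.2488, 0.2513], E[r] = 0.4902, γ^t·E[r] = 0.168142, running G = 1.535544
t=4: π = [0.2709, 0.2293, 0.2484, 0.2514], E[r] = 0.4875, γ^t·E[r] = 0.117039, running G = 1.652582
t=5: π = [0.2710, 0.2293, 0.2484, 0.2514], E[r] = 0.4879, γ^t·E[r] = 0.082009, running G = 1.734591
t=6: π = [0.2709, 0.2293, 0.2484, 0.2514], E[r] = 0.4879, γ^t·E[r] = 0.057397, running G = 1.791988

G = 1.7920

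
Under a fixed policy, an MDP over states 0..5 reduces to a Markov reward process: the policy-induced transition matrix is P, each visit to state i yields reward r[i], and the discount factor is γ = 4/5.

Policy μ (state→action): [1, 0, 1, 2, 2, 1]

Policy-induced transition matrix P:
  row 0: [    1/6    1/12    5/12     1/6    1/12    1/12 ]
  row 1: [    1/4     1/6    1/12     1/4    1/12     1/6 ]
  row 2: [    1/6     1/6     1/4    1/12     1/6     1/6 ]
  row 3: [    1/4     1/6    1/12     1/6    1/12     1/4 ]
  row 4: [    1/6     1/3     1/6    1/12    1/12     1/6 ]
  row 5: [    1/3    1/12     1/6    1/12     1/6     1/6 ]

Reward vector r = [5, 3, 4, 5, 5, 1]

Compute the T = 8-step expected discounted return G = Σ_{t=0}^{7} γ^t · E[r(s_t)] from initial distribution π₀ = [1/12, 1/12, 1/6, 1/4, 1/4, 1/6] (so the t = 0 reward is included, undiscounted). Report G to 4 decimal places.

G = 16.0520

t=0: π = [0.0833, 0.0833, 0.1667, 0.2500, 0.2500, 0.1667], E[r] = 4.0000, γ^t·E[r] = 4.000000, running G = 4.000000
t=1: π = [0.2222, 0.1875, 0.1736, 0.1250, 0.1111, 0.1806], E[r] = 3.7292, γ^t·E[r] = 2.983333, running G = 6.983333
t=2: π = [0.2228, 0.1516, 0.2106, 0.1435, 0.1128, 0.1586], E[r] = 3.8519, γ^t·E[r] = 2.465185, running G = 9.448519
t=3: π = [0.2177, 0.1537, 0.2153, 0.1391, 0.1141, 0.1601], E[r] = 3.8370, γ^t·E[r] = 1.964568, running G = 11.413086
t=4: π = [0.2177, 0.1542, 0.2146, 0.1387, 0.1146, 0.1601], E[r] = 3.8365, γ^t·E[r] = 1.571422, running G = 12.984509
t=5: π = [0.2178, 0.1543, 0.2146, 0.1387, 0.1146, 0.1601], E[r] = 3.8365, γ^t·E[r] = 1.257159, running G = 14.241668
t=6: π = [0.2178, 0.1543, 0.2146, 0.1388, 0.1146, 0.1601], E[r] = 3.8366, γ^t·E[r] = 1.005730, running G = 15.247398
t=7: π = [0.2178, 0.1543, 0.2146, 0.1388, 0.1146, 0.1601], E[r] = 3.8366, γ^t·E[r] = 0.804584, running G = 16.051982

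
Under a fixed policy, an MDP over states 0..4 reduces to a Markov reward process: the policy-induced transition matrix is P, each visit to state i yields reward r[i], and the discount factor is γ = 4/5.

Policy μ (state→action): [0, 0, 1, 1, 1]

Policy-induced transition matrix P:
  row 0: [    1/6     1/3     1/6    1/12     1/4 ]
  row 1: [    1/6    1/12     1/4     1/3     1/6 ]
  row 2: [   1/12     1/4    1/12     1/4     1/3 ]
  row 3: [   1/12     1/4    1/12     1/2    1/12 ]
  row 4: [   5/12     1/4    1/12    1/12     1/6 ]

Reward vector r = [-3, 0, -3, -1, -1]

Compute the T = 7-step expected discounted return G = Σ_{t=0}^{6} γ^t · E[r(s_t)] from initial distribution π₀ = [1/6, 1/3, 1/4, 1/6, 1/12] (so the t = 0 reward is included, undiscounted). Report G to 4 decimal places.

t=0: π = [0.1667, 0.3333, 0.2500, 0.1667, 0.0833], E[r] = -1.5000, γ^t·E[r] = -1.500000, running G = -1.500000
t=1: π = [0.1528, 0.2083, 0.1528, 0.2778, 0.2083], E[r] = -1.4028, γ^t·E[r] = -1.122222, running G = -2.622222
t=2: π = [0.1829, 0.2280, 0.1308, 0.2766, 0.1817], E[r] = -1.3993, γ^t·E[r] = -0.895556, running G = -3.517778
t=3: π = [0.1781, 0.2272, 0.1366, 0.2774, 0.1807], E[r] = -1.4022, γ^t·E[r] = -0.717926, running G = -4.235704
t=4: π = [0.1773, 0.2270, 0.1361, 0.2785, 0.1812], E[r] = -1.3998, γ^t·E[r] = -0.573356, running G = -4.809060
t=5: π = [0.1774, 0.2269, 0.1359, 0.2788, 0.1809], E[r] = -1.3998, γ^t·E[r] = -0.458671, running G = -5.267731
t=6: π = [0.1773, 0.2270, 0.1359, 0.2789, 0.1809], E[r] = -1.3996, γ^t·E[r] = -0.366895, running G = -5.634627

G = -5.6346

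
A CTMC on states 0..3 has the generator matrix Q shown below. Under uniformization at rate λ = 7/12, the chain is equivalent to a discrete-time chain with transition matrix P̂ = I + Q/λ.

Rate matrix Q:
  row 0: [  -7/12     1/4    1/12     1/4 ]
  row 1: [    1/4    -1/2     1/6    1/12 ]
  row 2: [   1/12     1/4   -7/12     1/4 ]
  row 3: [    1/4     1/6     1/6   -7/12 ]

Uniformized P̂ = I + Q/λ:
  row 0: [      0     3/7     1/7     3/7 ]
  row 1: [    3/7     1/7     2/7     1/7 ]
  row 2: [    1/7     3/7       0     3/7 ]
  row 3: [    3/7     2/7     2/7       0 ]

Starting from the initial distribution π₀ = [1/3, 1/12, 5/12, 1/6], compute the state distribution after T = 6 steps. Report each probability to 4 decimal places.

π = [0.2682, 0.3034, 0.1966, 0.2318]

t=0: π = [0.3333, 0.0833, 0.4167, 0.1667]
t=1: π = [0.1667, 0.3810, 0.1190, 0.3333]
t=2: π = [0.3231, 0.2721, 0.2279, 0.1769]
t=3: π = [0.2250, 0.3256, 0.1744, 0.2750]
t=4: π = [0.2823, 0.2963, 0.2037, 0.2177]
t=5: π = [0.2494, 0.3128, 0.1872, 0.2506]
t=6: π = [0.2682, 0.3034, 0.1966, 0.2318]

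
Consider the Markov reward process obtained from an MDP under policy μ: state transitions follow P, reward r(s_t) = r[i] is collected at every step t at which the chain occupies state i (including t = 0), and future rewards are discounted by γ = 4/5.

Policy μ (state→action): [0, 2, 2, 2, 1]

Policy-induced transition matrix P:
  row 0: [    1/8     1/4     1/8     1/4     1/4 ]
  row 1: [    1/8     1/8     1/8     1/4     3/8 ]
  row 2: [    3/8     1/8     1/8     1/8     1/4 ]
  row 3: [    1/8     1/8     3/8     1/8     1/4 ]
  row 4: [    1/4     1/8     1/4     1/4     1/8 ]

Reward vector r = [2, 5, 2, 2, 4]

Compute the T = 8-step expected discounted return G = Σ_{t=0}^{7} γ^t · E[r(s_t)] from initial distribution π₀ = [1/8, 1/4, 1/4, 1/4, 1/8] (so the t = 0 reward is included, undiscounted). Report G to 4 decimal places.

G = 12.2756

t=0: π = [0.1250, 0.2500, 0.2500, 0.2500, 0.1250], E[r] = 3.0000, γ^t·E[r] = 3.000000, running G = 3.000000
t=1: π = [0.2031, 0.1406, 0.2031, 0.1875, 0.2656], E[r] = 2.9531, γ^t·E[r] = 2.362500, running G = 5.362500
t=2: π = [0.2090, 0.1504, 0.2051, 0.2012, 0.2344], E[r] = 2.9199, γ^t·E[r] = 1.868750, running G = 7.231250
t=3: π = [0.2056, 0.1511, 0.2046, 0.1992, 0.2395], E[r] = 2.9324, γ^t·E[r] = 1.501375, running G = 8.732625
t=4: π = [0.2061, 0.1507, 0.2047, 0.1995, 0.2390], E[r] = 2.9300, γ^t·E[r] = 1.200125, running G = 9.932750
t=5: π = [0.2061, 0.1508, 0.2048, 0.1995, 0.2390], E[r] = 2.9302, γ^t·E[r] = 0.960174, running G = 10.892924
t=6: π = [0.2061, 0.1508, 0.2047, 0.1995, 0.2390], E[r] = 2.9302, γ^t·E[r] = 0.768139, running G = 11.661063
t=7: π = [0.2061, 0.1508, 0.2047, 0.1995, 0.2390], E[r] = 2.9302, γ^t·E[r] = 0.614511, running G = 12.275574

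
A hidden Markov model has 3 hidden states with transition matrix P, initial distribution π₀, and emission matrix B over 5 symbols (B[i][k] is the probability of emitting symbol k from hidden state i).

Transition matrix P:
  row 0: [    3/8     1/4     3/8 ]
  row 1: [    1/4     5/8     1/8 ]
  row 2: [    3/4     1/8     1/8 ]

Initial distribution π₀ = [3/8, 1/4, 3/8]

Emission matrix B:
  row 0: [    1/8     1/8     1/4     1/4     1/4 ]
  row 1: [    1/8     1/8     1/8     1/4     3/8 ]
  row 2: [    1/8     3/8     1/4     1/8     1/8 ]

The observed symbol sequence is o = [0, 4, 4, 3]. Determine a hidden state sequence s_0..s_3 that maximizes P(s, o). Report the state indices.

path = [1, 1, 1, 1]

t=0: δ = [4.688e-02, 3.125e-02, 4.688e-02]  (obs o_0=0)
t=1: δ = [8.789e-03, 7.324e-03, 2.197e-03]  ψ = [2, 1, 0]  (obs o_1=4)
t=2: δ = [8.240e-04, 1.717e-03, 4.120e-04]  ψ = [0, 1, 0]  (obs o_2=4)
t=3: δ = [1.073e-04, 2.682e-04, 3.862e-05]  ψ = [1, 1, 0]  (obs o_3=3)
backtrack: best end state = 1; path = [1, 1, 1, 1]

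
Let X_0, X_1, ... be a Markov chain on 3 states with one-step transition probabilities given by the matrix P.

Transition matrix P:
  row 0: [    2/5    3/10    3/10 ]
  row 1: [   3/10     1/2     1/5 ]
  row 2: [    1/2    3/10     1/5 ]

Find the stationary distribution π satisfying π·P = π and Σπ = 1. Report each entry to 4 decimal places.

Balance equations π_j = Σ_i π_i·P[i][j]:
  π_0 = 2/5·π_0 + 3/10·π_1 + 1/2·π_2
  π_1 = 3/10·π_0 + 1/2·π_1 + 3/10·π_2
  normalize: π_0 + π_1 + π_2 = 1
Solving the linear system gives exactly π = [17/44, 3/8, 21/88].

π = [0.3864, 0.3750, 0.2386]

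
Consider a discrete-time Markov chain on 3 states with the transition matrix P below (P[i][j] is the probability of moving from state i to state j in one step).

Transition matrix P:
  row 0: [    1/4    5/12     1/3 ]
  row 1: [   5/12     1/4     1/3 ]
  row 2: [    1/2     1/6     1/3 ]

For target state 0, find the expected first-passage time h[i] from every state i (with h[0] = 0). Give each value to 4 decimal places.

First-step conditioning: h[0] = 0; for i ≠ 0, h[i] = 1 + Σ_k P[i][k]·h[k].
  h[1] = 1 + 1/4·h[1] + 1/3·h[2]
  h[2] = 1 + 1/6·h[1] + 1/3·h[2]
Solving the 2×2 linear system over states ≠ 0 gives exactly h = [0, 9/4, 33/16] (h[0] = 0 is the target).

h = [0.0000, 2.2500, 2.0625]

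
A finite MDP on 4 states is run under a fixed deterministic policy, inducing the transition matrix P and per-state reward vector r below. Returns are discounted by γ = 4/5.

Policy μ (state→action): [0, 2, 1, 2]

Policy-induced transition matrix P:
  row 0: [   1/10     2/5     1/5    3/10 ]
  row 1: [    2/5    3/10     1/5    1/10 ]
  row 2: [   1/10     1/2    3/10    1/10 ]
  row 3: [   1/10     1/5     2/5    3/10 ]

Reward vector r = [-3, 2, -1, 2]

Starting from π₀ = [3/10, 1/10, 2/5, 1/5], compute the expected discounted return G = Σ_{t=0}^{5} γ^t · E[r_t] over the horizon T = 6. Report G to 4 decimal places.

t=0: π = [0.3000, 0.1000, 0.4000, 0.2000], E[r] = -0.7000, γ^t·E[r] = -0.700000, running G = -0.700000
t=1: π = [0.1300, 0.3900, 0.2800, 0.2000], E[r] = 0.5100, γ^t·E[r] = 0.408000, running G = -0.292000
t=2: π = [0.2170, 0.3490, 0.2680, 0.1660], E[r] = 0.1110, γ^t·E[r] = 0.071040, running G = -0.220960
t=3: π = [0.2047, 0.3587, 0.2600, 0.1766], E[r] = 0.1965, γ^t·E[r] = 0.100608, running G = -0.120352
t=4: π = [0.2076, 0.3548, 0.2613, 0.1763], E[r] = 0.1780, γ^t·E[r] = 0.072905, running G = -0.047447
t=5: π = [0.2064, 0.3554, 0.2614, 0.1768], E[r] = 0.1836, γ^t·E[r] = 0.060173, running G = 0.012726

G = 0.0127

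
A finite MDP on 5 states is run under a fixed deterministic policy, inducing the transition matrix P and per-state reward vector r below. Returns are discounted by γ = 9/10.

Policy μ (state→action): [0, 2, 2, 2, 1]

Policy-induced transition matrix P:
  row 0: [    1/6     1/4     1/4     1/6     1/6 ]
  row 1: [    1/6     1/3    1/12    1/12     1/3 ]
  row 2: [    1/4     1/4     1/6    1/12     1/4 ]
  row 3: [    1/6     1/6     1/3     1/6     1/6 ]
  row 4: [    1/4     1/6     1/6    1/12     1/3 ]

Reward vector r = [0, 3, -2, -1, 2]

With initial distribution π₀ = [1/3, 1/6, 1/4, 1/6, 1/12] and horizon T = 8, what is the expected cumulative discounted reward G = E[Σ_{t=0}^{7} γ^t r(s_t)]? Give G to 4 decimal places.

G = 3.5180

t=0: π = [0.3333, 0.1667, 0.2500, 0.1667, 0.0833], E[r] = 0.0000, γ^t·E[r] = 0.000000, running G = 0.000000
t=1: π = [0.1944, 0.2431, 0.2083, 0.1250, 0.2292], E[r] = 0.6458, γ^t·E[r] = 0.581250, running G = 0.581250
t=2: π = [0.2031, 0.2407, 0.1834, 0.1100, 0.2627], E[r] = 0.7708, γ^t·E[r] = 0.624375, running G = 1.205625
t=3: π = [0.2038, 0.2390, 0.1819, 0.1094, 0.2659], E[r] = 0.7756, γ^t·E[r] = 0.565418, running G = 1.771043
t=4: π = [0.2040, 0.2386, 0.1820, 0.1094, 0.2660], E[r] = 0.7745, γ^t·E[r] = 0.508133, running G = 2.279176
t=5: π = [0.2040, 0.2386, 0.1820, 0.1095, 0.2659], E[r] = 0.7742, γ^t·E[r] = 0.457150, running G = 2.736326
t=6: π = [0.2040, 0.2386, 0.1820, 0.1095, 0.2659], E[r] = 0.7741, γ^t·E[r] = 0.411415, running G = 3.147741
t=7: π = [0.2040, 0.2386, 0.1820, 0.1095, 0.2659], E[r] = 0.7741, γ^t·E[r] = 0.370272, running G = 3.518013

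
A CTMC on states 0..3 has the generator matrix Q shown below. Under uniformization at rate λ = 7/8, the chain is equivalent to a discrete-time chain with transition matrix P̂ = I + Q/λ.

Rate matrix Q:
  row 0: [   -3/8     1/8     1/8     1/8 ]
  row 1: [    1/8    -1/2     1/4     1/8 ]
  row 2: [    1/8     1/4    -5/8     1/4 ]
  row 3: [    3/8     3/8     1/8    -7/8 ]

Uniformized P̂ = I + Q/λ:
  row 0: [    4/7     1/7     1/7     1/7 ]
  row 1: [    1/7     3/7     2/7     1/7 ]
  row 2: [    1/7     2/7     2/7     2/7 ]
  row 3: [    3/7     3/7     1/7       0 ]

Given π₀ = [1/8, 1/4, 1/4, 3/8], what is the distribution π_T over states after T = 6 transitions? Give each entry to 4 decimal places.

π = [0.3257, 0.3046, 0.2175, 0.1522]

t=0: π = [0.1250, 0.2500, 0.2500, 0.3750]
t=1: π = [0.3036, 0.3571, 0.2143, 0.1250]
t=2: π = [0.3087, 0.3112, 0.2245, 0.1556]
t=3: π = [0.3196, 0.3083, 0.2194, 0.1527]
t=4: π = [0.3235, 0.3059, 0.2182, 0.1524]
t=5: π = [0.3250, 0.3050, 0.2177, 0.1523]
t=6: π = [0.3257, 0.3046, 0.2175, 0.1522]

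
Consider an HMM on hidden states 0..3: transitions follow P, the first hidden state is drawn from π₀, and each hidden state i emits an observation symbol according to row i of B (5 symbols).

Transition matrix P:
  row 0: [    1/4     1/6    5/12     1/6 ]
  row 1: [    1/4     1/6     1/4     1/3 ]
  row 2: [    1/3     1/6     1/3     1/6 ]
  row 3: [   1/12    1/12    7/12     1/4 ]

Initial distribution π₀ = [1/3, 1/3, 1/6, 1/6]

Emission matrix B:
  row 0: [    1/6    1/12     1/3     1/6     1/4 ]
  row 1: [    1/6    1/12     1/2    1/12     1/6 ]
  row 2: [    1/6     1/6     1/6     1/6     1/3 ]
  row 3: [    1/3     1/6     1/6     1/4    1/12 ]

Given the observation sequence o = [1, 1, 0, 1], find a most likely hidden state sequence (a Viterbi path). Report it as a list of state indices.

t=0: δ = [2.778e-02, 2.778e-02, 2.778e-02, 2.778e-02]  (obs o_0=1)
t=1: δ = [7.716e-04, 3.858e-04, 2.701e-03, 1.543e-03]  ψ = [2, 0, 3, 1]  (obs o_1=1)
t=2: δ = [1.500e-04, 7.502e-05, 1.500e-04, 1.500e-04]  ψ = [2, 2, 2, 2]  (obs o_2=0)
t=3: δ = [4.168e-06, 2.084e-06, 1.459e-05, 6.251e-06]  ψ = [2, 0, 3, 3]  (obs o_3=1)
backtrack: best end state = 2; path = [3, 2, 3, 2]

path = [3, 2, 3, 2]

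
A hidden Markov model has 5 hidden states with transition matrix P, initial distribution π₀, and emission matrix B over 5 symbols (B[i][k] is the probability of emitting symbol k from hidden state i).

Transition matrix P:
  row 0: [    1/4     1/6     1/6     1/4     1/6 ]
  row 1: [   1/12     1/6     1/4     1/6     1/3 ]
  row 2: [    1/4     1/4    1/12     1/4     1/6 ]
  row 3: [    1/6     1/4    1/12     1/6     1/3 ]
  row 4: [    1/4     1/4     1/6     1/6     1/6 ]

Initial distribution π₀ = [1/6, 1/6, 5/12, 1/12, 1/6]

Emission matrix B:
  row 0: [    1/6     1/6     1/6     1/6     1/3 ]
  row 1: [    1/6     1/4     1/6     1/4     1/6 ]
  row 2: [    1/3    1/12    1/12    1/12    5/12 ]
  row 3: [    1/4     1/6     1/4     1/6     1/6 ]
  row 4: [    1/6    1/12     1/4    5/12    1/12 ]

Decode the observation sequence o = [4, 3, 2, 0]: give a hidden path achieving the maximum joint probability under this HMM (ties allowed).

t=0: δ = [5.556e-02, 2.778e-02, 1.736e-01, 1.389e-02, 1.389e-02]  (obs o_0=4)
t=1: δ = [7.234e-03, 1.085e-02, 1.206e-03, 7.234e-03, 1.206e-02]  ψ = [2, 2, 2, 2, 2]  (obs o_1=3)
t=2: δ = [5.023e-04, 5.023e-04, 2.261e-04, 5.023e-04, 9.042e-04]  ψ = [4, 4, 1, 4, 1]  (obs o_2=2)
t=3: δ = [3.768e-05, 3.768e-05, 5.023e-05, 3.768e-05, 2.791e-05]  ψ = [4, 4, 4, 4, 1]  (obs o_3=0)
backtrack: best end state = 2; path = [2, 1, 4, 2]

path = [2, 1, 4, 2]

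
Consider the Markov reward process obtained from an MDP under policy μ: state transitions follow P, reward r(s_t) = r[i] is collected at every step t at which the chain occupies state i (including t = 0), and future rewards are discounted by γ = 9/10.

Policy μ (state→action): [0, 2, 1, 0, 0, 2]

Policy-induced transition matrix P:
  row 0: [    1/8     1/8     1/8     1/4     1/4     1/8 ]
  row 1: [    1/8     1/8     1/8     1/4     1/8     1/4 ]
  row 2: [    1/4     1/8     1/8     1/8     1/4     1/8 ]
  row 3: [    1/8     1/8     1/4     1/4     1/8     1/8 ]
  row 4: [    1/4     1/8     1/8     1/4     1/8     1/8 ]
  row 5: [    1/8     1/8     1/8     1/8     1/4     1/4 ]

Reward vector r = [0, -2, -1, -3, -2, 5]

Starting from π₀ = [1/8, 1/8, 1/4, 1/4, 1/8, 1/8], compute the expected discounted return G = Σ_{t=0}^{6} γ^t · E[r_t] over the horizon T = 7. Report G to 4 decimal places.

G = -3.4185

t=0: π = [0.1250, 0.1250, 0.2500, 0.2500, 0.1250, 0.1250], E[r] = -0.8750, γ^t·E[r] = -0.875000, running G = -0.875000
t=1: π = [0.1719, 0.1250, 0.1563, 0.2031, 0.1875, 0.1563], E[r] = -0.6094, γ^t·E[r] = -0.548438, running G = -1.423438
t=2: π = [0.1680, 0.1250, 0.1504, 0.2109, 0.1855, 0.1602], E[r] = -0.6035, γ^t·E[r] = -0.488848, running G = -1.912285
t=3: π = [0.1670, 0.1250, 0.1514, 0.2112, 0.1848, 0.1606], E[r] = -0.6013, γ^t·E[r] = -0.438361, running G = -2.350646
t=4: π = [0.1670, 0.1250, 0.1514, 0.2110, 0.1849, 0.1607], E[r] = -0.6006, γ^t·E[r] = -0.394064, running G = -2.744711
t=5: π = [0.1670, 0.1250, 0.1514, 0.2110, 0.1849, 0.1607], E[r] = -0.6006, γ^t·E[r] = -0.354620, running G = -3.099330
t=6: π = [0.1670, 0.1250, 0.1514, 0.2110, 0.1849, 0.1607], E[r] = -0.6006, γ^t·E[r] = -0.319157, running G = -3.418487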